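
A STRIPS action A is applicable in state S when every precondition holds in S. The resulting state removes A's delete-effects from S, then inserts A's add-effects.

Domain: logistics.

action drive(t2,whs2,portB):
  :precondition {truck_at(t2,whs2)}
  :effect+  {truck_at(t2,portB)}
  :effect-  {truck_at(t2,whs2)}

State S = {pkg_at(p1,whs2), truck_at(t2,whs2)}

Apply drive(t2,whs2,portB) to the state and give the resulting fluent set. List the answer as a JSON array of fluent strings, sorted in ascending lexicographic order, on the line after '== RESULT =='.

Progress:
  pre ⊆ S: {truck_at(t2,whs2)} ⊆ S  — applicable
  S \ del = {pkg_at(p1,whs2)}
  ∪ add   = {pkg_at(p1,whs2), truck_at(t2,portB)}

== RESULT ==
["pkg_at(p1,whs2)", "truck_at(t2,portB)"]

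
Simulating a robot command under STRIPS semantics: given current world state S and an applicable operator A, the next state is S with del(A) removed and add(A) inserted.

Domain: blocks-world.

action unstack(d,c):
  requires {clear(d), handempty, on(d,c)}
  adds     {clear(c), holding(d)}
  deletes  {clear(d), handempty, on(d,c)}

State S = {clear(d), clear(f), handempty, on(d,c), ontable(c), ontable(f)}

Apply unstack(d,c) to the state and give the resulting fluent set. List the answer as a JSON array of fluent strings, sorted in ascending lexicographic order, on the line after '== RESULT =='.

Compute (S \ del) ∪ add:
  pre ⊆ S: {clear(d), handempty, on(d,c)} ⊆ S  — applicable
  S \ del = {clear(f), ontable(c), ontable(f)}
  ∪ add   = {clear(c), clear(f), holding(d), ontable(c), ontable(f)}

== RESULT ==
["clear(c)", "clear(f)", "holding(d)", "ontable(c)", "ontable(f)"]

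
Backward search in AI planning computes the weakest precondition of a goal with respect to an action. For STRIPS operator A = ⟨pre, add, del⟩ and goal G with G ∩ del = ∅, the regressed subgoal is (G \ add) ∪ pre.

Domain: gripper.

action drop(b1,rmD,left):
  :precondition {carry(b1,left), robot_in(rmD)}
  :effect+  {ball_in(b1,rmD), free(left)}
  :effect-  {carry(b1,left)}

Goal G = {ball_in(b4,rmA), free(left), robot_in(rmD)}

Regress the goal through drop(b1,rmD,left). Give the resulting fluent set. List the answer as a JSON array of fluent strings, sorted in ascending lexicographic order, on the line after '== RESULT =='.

Regress:
  G ∩ del = {}  (empty — regression defined)
  G \ add = {ball_in(b4,rmA), free(left), robot_in(rmD)} \ {ball_in(b1,rmD), free(left)} = {ball_in(b4,rmA), robot_in(rmD)}
  ∪ pre   = {ball_in(b4,rmA), robot_in(rmD)} ∪ {carry(b1,left), robot_in(rmD)}
          = {ball_in(b4,rmA), carry(b1,left), robot_in(rmD)}

== RESULT ==
["ball_in(b4,rmA)", "carry(b1,left)", "robot_in(rmD)"]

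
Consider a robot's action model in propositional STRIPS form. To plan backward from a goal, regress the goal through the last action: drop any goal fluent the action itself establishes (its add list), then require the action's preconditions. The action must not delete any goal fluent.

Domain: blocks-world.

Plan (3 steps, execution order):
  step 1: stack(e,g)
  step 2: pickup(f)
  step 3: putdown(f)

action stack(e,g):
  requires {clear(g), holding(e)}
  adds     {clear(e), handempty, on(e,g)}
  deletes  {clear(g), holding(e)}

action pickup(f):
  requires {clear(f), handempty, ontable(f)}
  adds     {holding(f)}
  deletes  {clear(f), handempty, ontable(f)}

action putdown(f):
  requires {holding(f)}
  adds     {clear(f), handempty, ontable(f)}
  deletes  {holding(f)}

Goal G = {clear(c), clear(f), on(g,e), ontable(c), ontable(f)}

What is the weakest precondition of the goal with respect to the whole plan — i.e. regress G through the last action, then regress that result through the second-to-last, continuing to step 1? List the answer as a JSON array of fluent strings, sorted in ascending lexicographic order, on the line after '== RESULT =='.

Regress step by step:
  through step 3 (putdown(f)): drop {clear(f), ontable(f)}, keep {clear(c), on(g,e), ontable(c)}, require {holding(f)}
    → {clear(c), holding(f), on(g,e), ontable(c)}
  through step 2 (pickup(f)): drop {holding(f)}, keep {clear(c), on(g,e), ontable(c)}, require {clear(f), handempty, ontable(f)}
    → {clear(c), clear(f), handempty, on(g,e), ontable(c), ontable(f)}
  through step 1 (stack(e,g)): drop {handempty}, keep {clear(c), clear(f), on(g,e), ontable(c), ontable(f)}, require {clear(g), holding(e)}
    → {clear(c), clear(f), clear(g), holding(e), on(g,e), ontable(c), ontable(f)}

== RESULT ==
["clear(c)", "clear(f)", "clear(g)", "holding(e)", "on(g,e)", "ontable(c)", "ontable(f)"]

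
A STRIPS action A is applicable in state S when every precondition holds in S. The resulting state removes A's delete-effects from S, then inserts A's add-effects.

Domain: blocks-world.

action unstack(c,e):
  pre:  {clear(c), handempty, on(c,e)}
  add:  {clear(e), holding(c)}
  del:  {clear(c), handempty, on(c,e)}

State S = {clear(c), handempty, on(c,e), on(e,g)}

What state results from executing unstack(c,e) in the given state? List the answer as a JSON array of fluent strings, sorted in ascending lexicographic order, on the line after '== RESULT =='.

Compute (S \ del) ∪ add:
  pre ⊆ S: {clear(c), handempty, on(c,e)} ⊆ S  — applicable
  S \ del = {on(e,g)}
  ∪ add   = {clear(e), holding(c), on(e,g)}

== RESULT ==
["clear(e)", "holding(c)", "on(e,g)"]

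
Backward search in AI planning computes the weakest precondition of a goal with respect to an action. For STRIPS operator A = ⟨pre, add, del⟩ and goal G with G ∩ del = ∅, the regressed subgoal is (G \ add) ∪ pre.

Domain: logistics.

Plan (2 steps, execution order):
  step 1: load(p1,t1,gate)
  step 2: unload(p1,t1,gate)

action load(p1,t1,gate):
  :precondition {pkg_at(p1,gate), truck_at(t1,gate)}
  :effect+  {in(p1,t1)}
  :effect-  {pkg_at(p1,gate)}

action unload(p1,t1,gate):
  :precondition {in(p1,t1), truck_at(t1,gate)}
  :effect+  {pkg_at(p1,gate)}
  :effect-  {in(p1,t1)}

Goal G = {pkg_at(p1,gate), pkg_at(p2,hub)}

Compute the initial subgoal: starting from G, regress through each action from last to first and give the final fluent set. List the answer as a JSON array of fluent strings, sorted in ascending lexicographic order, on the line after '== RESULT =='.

Regress step by step:
  through step 2 (unload(p1,t1,gate)): drop {pkg_at(p1,gate)}, keep {pkg_at(p2,hub)}, require {in(p1,t1), truck_at(t1,gate)}
    → {in(p1,t1), pkg_at(p2,hub), truck_at(t1,gate)}
  through step 1 (load(p1,t1,gate)): drop {in(p1,t1)}, keep {pkg_at(p2,hub), truck_at(t1,gate)}, require {pkg_at(p1,gate), truck_at(t1,gate)}
    → {pkg_at(p1,gate), pkg_at(p2,hub), truck_at(t1,gate)}

== RESULT ==
["pkg_at(p1,gate)", "pkg_at(p2,hub)", "truck_at(t1,gate)"]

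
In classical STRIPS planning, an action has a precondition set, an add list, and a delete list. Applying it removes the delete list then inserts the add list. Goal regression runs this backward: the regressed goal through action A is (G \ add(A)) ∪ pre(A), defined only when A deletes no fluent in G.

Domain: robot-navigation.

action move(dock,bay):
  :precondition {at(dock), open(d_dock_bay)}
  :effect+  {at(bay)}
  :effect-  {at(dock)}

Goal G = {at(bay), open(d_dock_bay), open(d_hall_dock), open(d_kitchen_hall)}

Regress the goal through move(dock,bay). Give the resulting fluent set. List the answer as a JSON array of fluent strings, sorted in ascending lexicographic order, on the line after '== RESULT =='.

Regress:
  G ∩ del = {}  (empty — regression defined)
  G \ add = {at(bay), open(d_dock_bay), open(d_hall_dock), open(d_kitchen_hall)} \ {at(bay)} = {open(d_dock_bay), open(d_hall_dock), open(d_kitchen_hall)}
  ∪ pre   = {open(d_dock_bay), open(d_hall_dock), open(d_kitchen_hall)} ∪ {at(dock), open(d_dock_bay)}
          = {at(dock), open(d_dock_bay), open(d_hall_dock), open(d_kitchen_hall)}

== RESULT ==
["at(dock)", "open(d_dock_bay)", "open(d_hall_dock)", "open(d_kitchen_hall)"]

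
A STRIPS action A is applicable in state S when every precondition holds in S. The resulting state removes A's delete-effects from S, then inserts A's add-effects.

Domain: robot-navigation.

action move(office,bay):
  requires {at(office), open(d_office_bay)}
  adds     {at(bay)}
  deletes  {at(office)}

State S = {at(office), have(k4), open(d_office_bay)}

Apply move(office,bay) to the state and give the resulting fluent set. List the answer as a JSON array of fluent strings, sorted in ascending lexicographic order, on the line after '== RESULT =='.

Progress:
  pre ⊆ S: {at(office), open(d_office_bay)} ⊆ S  — applicable
  S \ del = {have(k4), open(d_office_bay)}
  ∪ add   = {at(bay), have(k4), open(d_office_bay)}

== RESULT ==
["at(bay)", "have(k4)", "open(d_office_bay)"]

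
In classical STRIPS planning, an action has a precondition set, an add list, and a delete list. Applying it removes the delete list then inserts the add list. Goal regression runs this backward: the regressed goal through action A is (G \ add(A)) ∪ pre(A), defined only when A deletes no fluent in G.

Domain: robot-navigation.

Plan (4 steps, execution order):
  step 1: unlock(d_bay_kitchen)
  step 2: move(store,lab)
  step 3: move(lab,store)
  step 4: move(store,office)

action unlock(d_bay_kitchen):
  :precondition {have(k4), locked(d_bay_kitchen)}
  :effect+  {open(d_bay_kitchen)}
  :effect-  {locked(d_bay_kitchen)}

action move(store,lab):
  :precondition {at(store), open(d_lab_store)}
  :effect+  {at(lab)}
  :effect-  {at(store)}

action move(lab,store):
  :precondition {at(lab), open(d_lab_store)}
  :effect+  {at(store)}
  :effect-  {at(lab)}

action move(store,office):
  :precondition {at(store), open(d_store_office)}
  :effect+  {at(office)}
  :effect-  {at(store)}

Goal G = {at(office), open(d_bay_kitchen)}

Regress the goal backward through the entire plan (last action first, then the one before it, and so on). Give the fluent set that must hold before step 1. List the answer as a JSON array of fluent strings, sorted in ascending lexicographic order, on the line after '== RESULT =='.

Work backward from the goal:
  through step 4 (move(store,office)): drop {at(office)}, keep {open(d_bay_kitchen)}, require {at(store), open(d_store_office)}
    → {at(store), open(d_bay_kitchen), open(d_store_office)}
  through step 3 (move(lab,store)): drop {at(store)}, keep {open(d_bay_kitchen), open(d_store_office)}, require {at(lab), open(d_lab_store)}
    → {at(lab), open(d_bay_kitchen), open(d_lab_store), open(d_store_office)}
  through step 2 (move(store,lab)): drop {at(lab)}, keep {open(d_bay_kitchen), open(d_lab_store), open(d_store_office)}, require {at(store), open(d_lab_store)}
    → {at(store), open(d_bay_kitchen), open(d_lab_store), open(d_store_office)}
  through step 1 (unlock(d_bay_kitchen)): drop {open(d_bay_kitchen)}, keep {at(store), open(d_lab_store), open(d_store_office)}, require {have(k4), locked(d_bay_kitchen)}
    → {at(store), have(k4), locked(d_bay_kitchen), open(d_lab_store), open(d_store_office)}

== RESULT ==
["at(store)", "have(k4)", "locked(d_bay_kitchen)", "open(d_lab_store)", "open(d_store_office)"]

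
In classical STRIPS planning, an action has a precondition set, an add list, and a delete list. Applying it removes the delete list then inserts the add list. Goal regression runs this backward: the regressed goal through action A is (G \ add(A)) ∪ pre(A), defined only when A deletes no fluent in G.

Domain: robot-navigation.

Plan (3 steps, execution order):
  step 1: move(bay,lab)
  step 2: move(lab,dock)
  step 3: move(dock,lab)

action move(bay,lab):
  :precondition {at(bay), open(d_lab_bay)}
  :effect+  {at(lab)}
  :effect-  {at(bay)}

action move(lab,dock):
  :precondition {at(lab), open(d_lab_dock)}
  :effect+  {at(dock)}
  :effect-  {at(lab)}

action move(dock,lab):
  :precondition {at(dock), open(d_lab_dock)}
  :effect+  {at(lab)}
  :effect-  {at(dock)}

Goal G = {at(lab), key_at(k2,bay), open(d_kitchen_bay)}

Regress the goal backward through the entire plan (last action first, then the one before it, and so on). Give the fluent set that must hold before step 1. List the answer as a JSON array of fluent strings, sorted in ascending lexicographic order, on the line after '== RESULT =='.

Work backward from the goal:
  through step 3 (move(dock,lab)): drop {at(lab)}, keep {key_at(k2,bay), open(d_kitchen_bay)}, require {at(dock), open(d_lab_dock)}
    → {at(dock), key_at(k2,bay), open(d_kitchen_bay), open(d_lab_dock)}
  through step 2 (move(lab,dock)): drop {at(dock)}, keep {key_at(k2,bay), open(d_kitchen_bay), open(d_lab_dock)}, require {at(lab), open(d_lab_dock)}
    → {at(lab), key_at(k2,bay), open(d_kitchen_bay), open(d_lab_dock)}
  through step 1 (move(bay,lab)): drop {at(lab)}, keep {key_at(k2,bay), open(d_kitchen_bay), open(d_lab_dock)}, require {at(bay), open(d_lab_bay)}
    → {at(bay), key_at(k2,bay), open(d_kitchen_bay), open(d_lab_bay), open(d_lab_dock)}

== RESULT ==
["at(bay)", "key_at(k2,bay)", "open(d_kitchen_bay)", "open(d_lab_bay)", "open(d_lab_dock)"]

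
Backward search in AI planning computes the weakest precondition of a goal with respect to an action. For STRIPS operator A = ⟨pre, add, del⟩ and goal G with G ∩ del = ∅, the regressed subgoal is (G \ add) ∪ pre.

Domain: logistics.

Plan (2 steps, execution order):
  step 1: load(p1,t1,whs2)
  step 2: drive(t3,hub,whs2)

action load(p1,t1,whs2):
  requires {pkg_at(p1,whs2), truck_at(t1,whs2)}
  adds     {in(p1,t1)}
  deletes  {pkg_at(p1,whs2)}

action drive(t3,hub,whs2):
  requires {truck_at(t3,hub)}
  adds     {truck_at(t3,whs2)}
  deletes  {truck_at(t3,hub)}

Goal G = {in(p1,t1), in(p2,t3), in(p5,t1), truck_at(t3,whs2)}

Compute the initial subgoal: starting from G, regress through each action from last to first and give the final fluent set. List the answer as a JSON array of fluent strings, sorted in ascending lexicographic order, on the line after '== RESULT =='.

Work backward from the goal:
  through step 2 (drive(t3,hub,whs2)): drop {truck_at(t3,whs2)}, keep {in(p1,t1), in(p2,t3), in(p5,t1)}, require {truck_at(t3,hub)}
    → {in(p1,t1), in(p2,t3), in(p5,t1), truck_at(t3,hub)}
  through step 1 (load(p1,t1,whs2)): drop {in(p1,t1)}, keep {in(p2,t3), in(p5,t1), truck_at(t3,hub)}, require {pkg_at(p1,whs2), truck_at(t1,whs2)}
    → {in(p2,t3), in(p5,t1), pkg_at(p1,whs2), truck_at(t1,whs2), truck_at(t3,hub)}

== RESULT ==
["in(p2,t3)", "in(p5,t1)", "pkg_at(p1,whs2)", "truck_at(t1,whs2)", "truck_at(t3,hub)"]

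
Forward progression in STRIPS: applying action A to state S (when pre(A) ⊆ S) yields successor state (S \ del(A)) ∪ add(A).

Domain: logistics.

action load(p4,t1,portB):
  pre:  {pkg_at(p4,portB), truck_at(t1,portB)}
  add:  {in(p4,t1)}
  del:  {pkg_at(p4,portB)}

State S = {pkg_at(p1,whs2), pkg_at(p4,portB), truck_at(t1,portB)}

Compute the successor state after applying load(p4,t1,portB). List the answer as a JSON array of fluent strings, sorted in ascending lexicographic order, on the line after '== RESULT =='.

Compute (S \ del) ∪ add:
  pre ⊆ S: {pkg_at(p4,portB), truck_at(t1,portB)} ⊆ S  — applicable
  S \ del = {pkg_at(p1,whs2), truck_at(t1,portB)}
  ∪ add   = {in(p4,t1), pkg_at(p1,whs2), truck_at(t1,portB)}

== RESULT ==
["in(p4,t1)", "pkg_at(p1,whs2)", "truck_at(t1,portB)"]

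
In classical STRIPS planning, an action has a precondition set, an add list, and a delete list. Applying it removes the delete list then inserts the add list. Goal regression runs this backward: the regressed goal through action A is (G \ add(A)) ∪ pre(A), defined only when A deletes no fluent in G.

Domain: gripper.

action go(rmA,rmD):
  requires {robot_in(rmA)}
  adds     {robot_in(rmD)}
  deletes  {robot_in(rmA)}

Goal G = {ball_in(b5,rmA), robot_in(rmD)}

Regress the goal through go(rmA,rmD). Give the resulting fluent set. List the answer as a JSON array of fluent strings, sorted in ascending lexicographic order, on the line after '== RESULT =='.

Compute (G \ add) ∪ pre:
  G ∩ del = {}  (empty — regression defined)
  G \ add = {ball_in(b5,rmA), robot_in(rmD)} \ {robot_in(rmD)} = {ball_in(b5,rmA)}
  ∪ pre   = {ball_in(b5,rmA)} ∪ {robot_in(rmA)}
          = {ball_in(b5,rmA), robot_in(rmA)}

== RESULT ==
["ball_in(b5,rmA)", "robot_in(rmA)"]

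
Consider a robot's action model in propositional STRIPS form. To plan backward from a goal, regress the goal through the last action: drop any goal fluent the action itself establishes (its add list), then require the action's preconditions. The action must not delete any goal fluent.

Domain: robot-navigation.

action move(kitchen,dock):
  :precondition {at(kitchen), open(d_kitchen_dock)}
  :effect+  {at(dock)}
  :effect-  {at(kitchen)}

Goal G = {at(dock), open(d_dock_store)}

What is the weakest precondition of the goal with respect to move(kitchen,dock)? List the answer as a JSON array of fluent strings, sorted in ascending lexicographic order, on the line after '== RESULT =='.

Compute (G \ add) ∪ pre:
  G ∩ del = {}  (empty — regression defined)
  G \ add = {at(dock), open(d_dock_store)} \ {at(dock)} = {open(d_dock_store)}
  ∪ pre   = {open(d_dock_store)} ∪ {at(kitchen), open(d_kitchen_dock)}
          = {at(kitchen), open(d_dock_store), open(d_kitchen_dock)}

== RESULT ==
["at(kitchen)", "open(d_dock_store)", "open(d_kitchen_dock)"]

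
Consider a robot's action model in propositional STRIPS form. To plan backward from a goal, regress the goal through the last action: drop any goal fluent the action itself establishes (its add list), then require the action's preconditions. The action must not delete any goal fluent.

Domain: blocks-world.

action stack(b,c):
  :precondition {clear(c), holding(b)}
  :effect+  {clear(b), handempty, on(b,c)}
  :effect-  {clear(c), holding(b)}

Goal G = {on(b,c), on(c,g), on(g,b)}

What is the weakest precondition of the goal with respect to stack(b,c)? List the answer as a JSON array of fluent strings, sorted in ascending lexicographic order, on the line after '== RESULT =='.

Regress:
  G ∩ del = {}  (empty — regression defined)
  G \ add = {on(b,c), on(c,g), on(g,b)} \ {clear(b), handempty, on(b,c)} = {on(c,g), on(g,b)}
  ∪ pre   = {on(c,g), on(g,b)} ∪ {clear(c), holding(b)}
          = {clear(c), holding(b), on(c,g), on(g,b)}

== RESULT ==
["clear(c)", "holding(b)", "on(c,g)", "on(g,b)"]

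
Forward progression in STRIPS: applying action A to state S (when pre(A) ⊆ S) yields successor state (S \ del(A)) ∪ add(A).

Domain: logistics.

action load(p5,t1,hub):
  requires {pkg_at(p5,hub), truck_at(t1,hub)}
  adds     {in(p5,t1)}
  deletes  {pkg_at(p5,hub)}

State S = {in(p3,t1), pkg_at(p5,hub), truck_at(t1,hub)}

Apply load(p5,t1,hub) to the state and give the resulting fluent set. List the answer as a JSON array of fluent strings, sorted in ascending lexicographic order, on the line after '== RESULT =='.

Compute (S \ del) ∪ add:
  pre ⊆ S: {pkg_at(p5,hub), truck_at(t1,hub)} ⊆ S  — applicable
  S \ del = {in(p3,t1), truck_at(t1,hub)}
  ∪ add   = {in(p3,t1), in(p5,t1), truck_at(t1,hub)}

== RESULT ==
["in(p3,t1)", "in(p5,t1)", "truck_at(t1,hub)"]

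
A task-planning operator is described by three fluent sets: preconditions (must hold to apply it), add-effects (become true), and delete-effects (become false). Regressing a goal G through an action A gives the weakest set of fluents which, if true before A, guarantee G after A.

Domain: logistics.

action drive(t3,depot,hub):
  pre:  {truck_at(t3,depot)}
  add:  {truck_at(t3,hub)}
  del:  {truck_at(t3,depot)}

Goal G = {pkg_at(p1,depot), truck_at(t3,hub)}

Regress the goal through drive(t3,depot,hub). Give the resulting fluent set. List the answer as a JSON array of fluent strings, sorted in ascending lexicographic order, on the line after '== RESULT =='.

Regress:
  G ∩ del = {}  (empty — regression defined)
  G \ add = {pkg_at(p1,depot), truck_at(t3,hub)} \ {truck_at(t3,hub)} = {pkg_at(p1,depot)}
  ∪ pre   = {pkg_at(p1,depot)} ∪ {truck_at(t3,depot)}
          = {pkg_at(p1,depot), truck_at(t3,depot)}

== RESULT ==
["pkg_at(p1,depot)", "truck_at(t3,depot)"]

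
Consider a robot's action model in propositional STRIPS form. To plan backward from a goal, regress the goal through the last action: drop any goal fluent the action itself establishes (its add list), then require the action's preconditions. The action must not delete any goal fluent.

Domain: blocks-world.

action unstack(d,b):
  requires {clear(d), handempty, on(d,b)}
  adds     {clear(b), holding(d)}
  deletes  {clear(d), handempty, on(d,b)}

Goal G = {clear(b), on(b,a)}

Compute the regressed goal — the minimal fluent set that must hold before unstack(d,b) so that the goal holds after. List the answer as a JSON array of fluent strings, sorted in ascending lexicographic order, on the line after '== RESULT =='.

Compute (G \ add) ∪ pre:
  G ∩ del = {}  (empty — regression defined)
  G \ add = {clear(b), on(b,a)} \ {clear(b), holding(d)} = {on(b,a)}
  ∪ pre   = {on(b,a)} ∪ {clear(d), handempty, on(d,b)}
          = {clear(d), handempty, on(b,a), on(d,b)}

== RESULT ==
["clear(d)", "handempty", "on(b,a)", "on(d,b)"]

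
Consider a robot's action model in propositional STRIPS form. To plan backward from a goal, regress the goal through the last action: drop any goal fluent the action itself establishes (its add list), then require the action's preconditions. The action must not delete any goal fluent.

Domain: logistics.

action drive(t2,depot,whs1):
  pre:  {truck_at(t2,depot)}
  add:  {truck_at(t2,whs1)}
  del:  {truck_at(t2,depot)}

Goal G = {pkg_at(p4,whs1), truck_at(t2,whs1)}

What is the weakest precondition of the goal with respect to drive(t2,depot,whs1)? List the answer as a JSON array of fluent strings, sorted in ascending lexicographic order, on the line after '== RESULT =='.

Regress:
  G ∩ del = {}  (empty — regression defined)
  G \ add = {pkg_at(p4,whs1), truck_at(t2,whs1)} \ {truck_at(t2,whs1)} = {pkg_at(p4,whs1)}
  ∪ pre   = {pkg_at(p4,whs1)} ∪ {truck_at(t2,depot)}
          = {pkg_at(p4,whs1), truck_at(t2,depot)}

== RESULT ==
["pkg_at(p4,whs1)", "truck_at(t2,depot)"]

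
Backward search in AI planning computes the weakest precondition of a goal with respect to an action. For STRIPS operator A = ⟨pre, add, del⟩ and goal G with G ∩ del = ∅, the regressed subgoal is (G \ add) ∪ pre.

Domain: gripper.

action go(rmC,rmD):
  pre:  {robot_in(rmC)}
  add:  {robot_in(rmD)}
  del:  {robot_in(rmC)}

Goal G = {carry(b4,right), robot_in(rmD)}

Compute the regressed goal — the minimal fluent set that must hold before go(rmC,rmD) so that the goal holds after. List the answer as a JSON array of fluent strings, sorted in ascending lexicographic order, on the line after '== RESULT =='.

Regress:
  G ∩ del = {}  (empty — regression defined)
  G \ add = {carry(b4,right), robot_in(rmD)} \ {robot_in(rmD)} = {carry(b4,right)}
  ∪ pre   = {carry(b4,right)} ∪ {robot_in(rmC)}
          = {carry(b4,right), robot_in(rmC)}

== RESULT ==
["carry(b4,right)", "robot_in(rmC)"]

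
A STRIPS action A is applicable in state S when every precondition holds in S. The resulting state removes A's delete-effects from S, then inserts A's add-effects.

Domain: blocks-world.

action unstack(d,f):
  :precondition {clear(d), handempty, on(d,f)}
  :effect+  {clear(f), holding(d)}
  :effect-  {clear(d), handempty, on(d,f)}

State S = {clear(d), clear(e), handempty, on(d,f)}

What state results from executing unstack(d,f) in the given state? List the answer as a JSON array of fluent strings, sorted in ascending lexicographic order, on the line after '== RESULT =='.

Progress:
  pre ⊆ S: {clear(d), handempty, on(d,f)} ⊆ S  — applicable
  S \ del = {clear(e)}
  ∪ add   = {clear(e), clear(f), holding(d)}

== RESULT ==
["clear(e)", "clear(f)", "holding(d)"]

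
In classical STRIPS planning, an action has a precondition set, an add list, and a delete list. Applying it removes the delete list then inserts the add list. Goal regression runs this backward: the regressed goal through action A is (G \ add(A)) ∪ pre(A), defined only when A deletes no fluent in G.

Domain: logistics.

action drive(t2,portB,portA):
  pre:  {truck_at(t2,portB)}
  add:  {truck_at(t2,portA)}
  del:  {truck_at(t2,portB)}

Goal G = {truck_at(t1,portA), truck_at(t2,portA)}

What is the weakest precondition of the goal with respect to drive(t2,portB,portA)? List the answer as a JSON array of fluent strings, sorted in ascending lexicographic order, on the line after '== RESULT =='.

Regress:
  G ∩ del = {}  (empty — regression defined)
  G \ add = {truck_at(t1,portA), truck_at(t2,portA)} \ {truck_at(t2,portA)} = {truck_at(t1,portA)}
  ∪ pre   = {truck_at(t1,portA)} ∪ {truck_at(t2,portB)}
          = {truck_at(t1,portA), truck_at(t2,portB)}

== RESULT ==
["truck_at(t1,portA)", "truck_at(t2,portB)"]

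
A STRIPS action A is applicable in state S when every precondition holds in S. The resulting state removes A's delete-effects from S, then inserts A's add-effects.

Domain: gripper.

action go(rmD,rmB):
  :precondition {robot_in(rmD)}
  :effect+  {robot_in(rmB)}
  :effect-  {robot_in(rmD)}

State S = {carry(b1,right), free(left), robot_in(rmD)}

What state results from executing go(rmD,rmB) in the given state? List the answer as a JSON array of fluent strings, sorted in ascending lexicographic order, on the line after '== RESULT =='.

Progress:
  pre ⊆ S: {robot_in(rmD)} ⊆ S  — applicable
  S \ del = {carry(b1,right), free(left)}
  ∪ add   = {carry(b1,right), free(left), robot_in(rmB)}

== RESULT ==
["carry(b1,right)", "free(left)", "robot_in(rmB)"]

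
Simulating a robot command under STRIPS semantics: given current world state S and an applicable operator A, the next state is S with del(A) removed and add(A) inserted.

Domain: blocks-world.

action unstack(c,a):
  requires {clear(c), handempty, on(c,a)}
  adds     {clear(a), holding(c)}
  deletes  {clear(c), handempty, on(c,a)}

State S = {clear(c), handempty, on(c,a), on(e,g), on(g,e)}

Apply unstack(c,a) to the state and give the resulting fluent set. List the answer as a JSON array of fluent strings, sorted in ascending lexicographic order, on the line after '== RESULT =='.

Progress:
  pre ⊆ S: {clear(c), handempty, on(c,a)} ⊆ S  — applicable
  S \ del = {on(e,g), on(g,e)}
  ∪ add   = {clear(a), holding(c), on(e,g), on(g,e)}

== RESULT ==
["clear(a)", "holding(c)", "on(e,g)", "on(g,e)"]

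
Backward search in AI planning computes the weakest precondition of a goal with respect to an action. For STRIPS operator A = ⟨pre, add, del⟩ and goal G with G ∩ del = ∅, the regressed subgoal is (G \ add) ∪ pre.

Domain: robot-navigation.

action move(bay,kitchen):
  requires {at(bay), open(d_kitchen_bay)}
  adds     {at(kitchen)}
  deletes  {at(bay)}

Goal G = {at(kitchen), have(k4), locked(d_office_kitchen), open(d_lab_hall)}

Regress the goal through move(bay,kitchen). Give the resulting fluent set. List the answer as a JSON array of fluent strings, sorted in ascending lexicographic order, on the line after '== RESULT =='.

Regress:
  G ∩ del = {}  (empty — regression defined)
  G \ add = {at(kitchen), have(k4), locked(d_office_kitchen), open(d_lab_hall)} \ {at(kitchen)} = {have(k4), locked(d_office_kitchen), open(d_lab_hall)}
  ∪ pre   = {have(k4), locked(d_office_kitchen), open(d_lab_hall)} ∪ {at(bay), open(d_kitchen_bay)}
          = {at(bay), have(k4), locked(d_office_kitchen), open(d_kitchen_bay), open(d_lab_hall)}

== RESULT ==
["at(bay)", "have(k4)", "locked(d_office_kitchen)", "open(d_kitchen_bay)", "open(d_lab_hall)"]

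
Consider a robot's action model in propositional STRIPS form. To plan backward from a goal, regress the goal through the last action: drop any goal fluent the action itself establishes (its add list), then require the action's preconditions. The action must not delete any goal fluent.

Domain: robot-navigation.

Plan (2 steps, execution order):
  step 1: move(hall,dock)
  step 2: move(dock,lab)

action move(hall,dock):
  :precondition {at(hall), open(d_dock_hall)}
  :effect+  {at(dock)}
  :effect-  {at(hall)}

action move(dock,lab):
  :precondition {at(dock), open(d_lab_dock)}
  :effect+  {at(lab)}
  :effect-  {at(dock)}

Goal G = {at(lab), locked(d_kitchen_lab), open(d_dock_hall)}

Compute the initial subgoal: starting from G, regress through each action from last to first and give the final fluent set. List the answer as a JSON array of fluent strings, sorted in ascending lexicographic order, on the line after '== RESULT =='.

Regress step by step:
  through step 2 (move(dock,lab)): drop {at(lab)}, keep {locked(d_kitchen_lab), open(d_dock_hall)}, require {at(dock), open(d_lab_dock)}
    → {at(dock), locked(d_kitchen_lab), open(d_dock_hall), open(d_lab_dock)}
  through step 1 (move(hall,dock)): drop {at(dock)}, keep {locked(d_kitchen_lab), open(d_dock_hall), open(d_lab_dock)}, require {at(hall), open(d_dock_hall)}
    → {at(hall), locked(d_kitchen_lab), open(d_dock_hall), open(d_lab_dock)}

== RESULT ==
["at(hall)", "locked(d_kitchen_lab)", "open(d_dock_hall)", "open(d_lab_dock)"]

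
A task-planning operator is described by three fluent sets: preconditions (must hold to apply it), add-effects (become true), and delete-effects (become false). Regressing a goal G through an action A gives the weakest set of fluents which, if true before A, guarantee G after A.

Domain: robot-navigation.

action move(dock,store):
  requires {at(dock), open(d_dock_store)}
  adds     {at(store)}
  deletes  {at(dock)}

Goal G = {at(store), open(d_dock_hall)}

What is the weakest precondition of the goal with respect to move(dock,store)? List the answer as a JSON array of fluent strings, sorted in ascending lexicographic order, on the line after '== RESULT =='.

Regress:
  G ∩ del = {}  (empty — regression defined)
  G \ add = {at(store), open(d_dock_hall)} \ {at(store)} = {open(d_dock_hall)}
  ∪ pre   = {open(d_dock_hall)} ∪ {at(dock), open(d_dock_store)}
          = {at(dock), open(d_dock_hall), open(d_dock_store)}

== RESULT ==
["at(dock)", "open(d_dock_hall)", "open(d_dock_store)"]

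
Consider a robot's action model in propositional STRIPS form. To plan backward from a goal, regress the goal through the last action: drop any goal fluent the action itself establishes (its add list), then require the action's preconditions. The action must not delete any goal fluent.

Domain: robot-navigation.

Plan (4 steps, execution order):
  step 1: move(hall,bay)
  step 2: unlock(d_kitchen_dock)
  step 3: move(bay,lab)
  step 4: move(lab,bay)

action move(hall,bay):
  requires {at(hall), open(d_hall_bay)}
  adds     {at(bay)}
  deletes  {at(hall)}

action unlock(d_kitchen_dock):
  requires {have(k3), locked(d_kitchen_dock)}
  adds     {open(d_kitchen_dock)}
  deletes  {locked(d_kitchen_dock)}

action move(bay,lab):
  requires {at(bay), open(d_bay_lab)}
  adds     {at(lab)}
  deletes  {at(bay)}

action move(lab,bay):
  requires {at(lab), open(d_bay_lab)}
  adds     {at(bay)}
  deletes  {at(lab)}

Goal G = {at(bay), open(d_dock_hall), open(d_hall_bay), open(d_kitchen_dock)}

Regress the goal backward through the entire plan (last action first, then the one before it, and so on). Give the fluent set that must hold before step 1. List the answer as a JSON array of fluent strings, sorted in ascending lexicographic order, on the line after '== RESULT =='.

Regress step by step:
  through step 4 (move(lab,bay)): drop {at(bay)}, keep {open(d_dock_hall), open(d_hall_bay), open(d_kitchen_dock)}, require {at(lab), open(d_bay_lab)}
    → {at(lab), open(d_bay_lab), open(d_dock_hall), open(d_hall_bay), open(d_kitchen_dock)}
  through step 3 (move(bay,lab)): drop {at(lab)}, keep {open(d_bay_lab), open(d_dock_hall), open(d_hall_bay), open(d_kitchen_dock)}, require {at(bay), open(d_bay_lab)}
    → {at(bay), open(d_bay_lab), open(d_dock_hall), open(d_hall_bay), open(d_kitchen_dock)}
  through step 2 (unlock(d_kitchen_dock)): drop {open(d_kitchen_dock)}, keep {at(bay), open(d_bay_lab), open(d_dock_hall), open(d_hall_bay)}, require {have(k3), locked(d_kitchen_dock)}
    → {at(bay), have(k3), locked(d_kitchen_dock), open(d_bay_lab), open(d_dock_hall), open(d_hall_bay)}
  through step 1 (move(hall,bay)): drop {at(bay)}, keep {have(k3), locked(d_kitchen_dock), open(d_bay_lab), open(d_dock_hall), open(d_hall_bay)}, require {at(hall), open(d_hall_bay)}
    → {at(hall), have(k3), locked(d_kitchen_dock), open(d_bay_lab), open(d_dock_hall), open(d_hall_bay)}

== RESULT ==
["at(hall)", "have(k3)", "locked(d_kitchen_dock)", "open(d_bay_lab)", "open(d_dock_hall)", "open(d_hall_bay)"]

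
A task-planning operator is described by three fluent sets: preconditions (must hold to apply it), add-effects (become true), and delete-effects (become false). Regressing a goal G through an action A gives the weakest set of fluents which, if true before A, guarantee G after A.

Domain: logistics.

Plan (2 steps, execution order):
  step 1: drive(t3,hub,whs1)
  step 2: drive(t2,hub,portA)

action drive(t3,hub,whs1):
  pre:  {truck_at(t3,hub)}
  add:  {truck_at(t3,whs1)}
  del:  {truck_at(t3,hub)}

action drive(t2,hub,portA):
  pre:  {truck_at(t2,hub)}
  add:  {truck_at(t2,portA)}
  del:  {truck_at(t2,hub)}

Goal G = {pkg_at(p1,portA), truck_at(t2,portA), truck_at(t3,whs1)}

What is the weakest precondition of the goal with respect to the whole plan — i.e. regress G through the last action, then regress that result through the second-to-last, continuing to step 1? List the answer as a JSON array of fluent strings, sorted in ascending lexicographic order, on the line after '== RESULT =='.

Work backward from the goal:
  through step 2 (drive(t2,hub,portA)): drop {truck_at(t2,portA)}, keep {pkg_at(p1,portA), truck_at(t3,whs1)}, require {truck_at(t2,hub)}
    → {pkg_at(p1,portA), truck_at(t2,hub), truck_at(t3,whs1)}
  through step 1 (drive(t3,hub,whs1)): drop {truck_at(t3,whs1)}, keep {pkg_at(p1,portA), truck_at(t2,hub)}, require {truck_at(t3,hub)}
    → {pkg_at(p1,portA), truck_at(t2,hub), truck_at(t3,hub)}

== RESULT ==
["pkg_at(p1,portA)", "truck_at(t2,hub)", "truck_at(t3,hub)"]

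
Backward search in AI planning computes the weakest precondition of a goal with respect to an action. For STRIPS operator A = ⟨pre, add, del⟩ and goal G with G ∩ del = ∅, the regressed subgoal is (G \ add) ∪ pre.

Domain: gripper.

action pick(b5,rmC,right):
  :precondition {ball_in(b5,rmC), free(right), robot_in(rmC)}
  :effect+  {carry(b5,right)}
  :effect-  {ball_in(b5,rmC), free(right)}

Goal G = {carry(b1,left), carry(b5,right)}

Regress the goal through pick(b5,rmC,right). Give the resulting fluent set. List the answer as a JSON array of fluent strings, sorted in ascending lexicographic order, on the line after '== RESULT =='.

Regress:
  G ∩ del = {}  (empty — regression defined)
  G \ add = {carry(b1,left), carry(b5,right)} \ {carry(b5,right)} = {carry(b1,left)}
  ∪ pre   = {carry(b1,left)} ∪ {ball_in(b5,rmC), free(right), robot_in(rmC)}
          = {ball_in(b5,rmC), carry(b1,left), free(right), robot_in(rmC)}

== RESULT ==
["ball_in(b5,rmC)", "carry(b1,left)", "free(right)", "robot_in(rmC)"]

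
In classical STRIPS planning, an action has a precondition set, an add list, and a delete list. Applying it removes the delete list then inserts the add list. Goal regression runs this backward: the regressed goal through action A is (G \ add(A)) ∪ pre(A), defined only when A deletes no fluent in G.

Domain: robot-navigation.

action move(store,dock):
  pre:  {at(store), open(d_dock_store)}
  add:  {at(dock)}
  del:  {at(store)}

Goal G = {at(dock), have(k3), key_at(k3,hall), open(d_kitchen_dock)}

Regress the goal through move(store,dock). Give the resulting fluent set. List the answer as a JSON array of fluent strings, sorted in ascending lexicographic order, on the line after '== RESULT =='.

Regress:
  G ∩ del = {}  (empty — regression defined)
  G \ add = {at(dock), have(k3), key_at(k3,hall), open(d_kitchen_dock)} \ {at(dock)} = {have(k3), key_at(k3,hall), open(d_kitchen_dock)}
  ∪ pre   = {have(k3), key_at(k3,hall), open(d_kitchen_dock)} ∪ {at(store), open(d_dock_store)}
          = {at(store), have(k3), key_at(k3,hall), open(d_dock_store), open(d_kitchen_dock)}

== RESULT ==
["at(store)", "have(k3)", "key_at(k3,hall)", "open(d_dock_store)", "open(d_kitchen_dock)"]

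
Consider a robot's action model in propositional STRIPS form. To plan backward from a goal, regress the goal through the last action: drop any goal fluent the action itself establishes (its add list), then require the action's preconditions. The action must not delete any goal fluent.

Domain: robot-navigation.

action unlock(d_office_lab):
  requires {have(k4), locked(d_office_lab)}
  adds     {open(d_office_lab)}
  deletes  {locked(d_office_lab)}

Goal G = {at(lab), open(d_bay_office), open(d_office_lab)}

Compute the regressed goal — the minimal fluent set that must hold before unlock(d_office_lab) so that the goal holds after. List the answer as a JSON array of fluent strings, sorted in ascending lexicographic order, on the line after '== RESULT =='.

Regress:
  G ∩ del = {}  (empty — regression defined)
  G \ add = {at(lab), open(d_bay_office), open(d_office_lab)} \ {open(d_office_lab)} = {at(lab), open(d_bay_office)}
  ∪ pre   = {at(lab), open(d_bay_office)} ∪ {have(k4), locked(d_office_lab)}
          = {at(lab), have(k4), locked(d_office_lab), open(d_bay_office)}

== RESULT ==
["at(lab)", "have(k4)", "locked(d_office_lab)", "open(d_bay_office)"]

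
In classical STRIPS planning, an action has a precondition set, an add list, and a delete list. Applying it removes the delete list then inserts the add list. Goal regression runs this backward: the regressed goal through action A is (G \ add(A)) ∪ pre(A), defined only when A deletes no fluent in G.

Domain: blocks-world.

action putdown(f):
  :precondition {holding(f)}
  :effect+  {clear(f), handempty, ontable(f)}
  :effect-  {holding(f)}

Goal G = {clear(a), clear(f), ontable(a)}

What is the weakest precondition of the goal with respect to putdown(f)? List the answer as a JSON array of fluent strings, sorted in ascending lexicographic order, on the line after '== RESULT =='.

Regress:
  G ∩ del = {}  (empty — regression defined)
  G \ add = {clear(a), clear(f), ontable(a)} \ {clear(f), handempty, ontable(f)} = {clear(a), ontable(a)}
  ∪ pre   = {clear(a), ontable(a)} ∪ {holding(f)}
          = {clear(a), holding(f), ontable(a)}

== RESULT ==
["clear(a)", "holding(f)", "ontable(a)"]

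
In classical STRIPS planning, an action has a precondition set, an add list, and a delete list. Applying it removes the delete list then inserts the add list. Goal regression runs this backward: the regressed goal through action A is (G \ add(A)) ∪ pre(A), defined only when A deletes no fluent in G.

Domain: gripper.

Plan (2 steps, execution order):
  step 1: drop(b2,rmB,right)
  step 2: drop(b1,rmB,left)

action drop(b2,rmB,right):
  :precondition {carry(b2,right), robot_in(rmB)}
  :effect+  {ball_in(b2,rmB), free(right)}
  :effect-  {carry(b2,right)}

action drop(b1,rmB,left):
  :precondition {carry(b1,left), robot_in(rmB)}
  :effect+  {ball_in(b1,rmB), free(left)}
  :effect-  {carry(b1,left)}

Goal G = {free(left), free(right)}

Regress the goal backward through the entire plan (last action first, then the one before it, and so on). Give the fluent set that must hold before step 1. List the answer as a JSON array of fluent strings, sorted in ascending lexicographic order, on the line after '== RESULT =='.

Regress step by step:
  through step 2 (drop(b1,rmB,left)): drop {free(left)}, keep {free(right)}, require {carry(b1,left), robot_in(rmB)}
    → {carry(b1,left), free(right), robot_in(rmB)}
  through step 1 (drop(b2,rmB,right)): drop {free(right)}, keep {carry(b1,left), robot_in(rmB)}, require {carry(b2,right), robot_in(rmB)}
    → {carry(b1,left), carry(b2,right), robot_in(rmB)}

== RESULT ==
["carry(b1,left)", "carry(b2,right)", "robot_in(rmB)"]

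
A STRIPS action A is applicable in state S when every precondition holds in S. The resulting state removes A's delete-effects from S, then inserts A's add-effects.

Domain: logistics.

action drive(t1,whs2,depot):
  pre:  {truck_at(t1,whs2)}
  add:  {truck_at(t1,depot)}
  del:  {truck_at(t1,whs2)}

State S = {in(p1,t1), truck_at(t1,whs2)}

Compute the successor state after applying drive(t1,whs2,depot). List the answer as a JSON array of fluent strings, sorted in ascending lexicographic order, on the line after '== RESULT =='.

Progress:
  pre ⊆ S: {truck_at(t1,whs2)} ⊆ S  — applicable
  S \ del = {in(p1,t1)}
  ∪ add   = {in(p1,t1), truck_at(t1,depot)}

== RESULT ==
["in(p1,t1)", "truck_at(t1,depot)"]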